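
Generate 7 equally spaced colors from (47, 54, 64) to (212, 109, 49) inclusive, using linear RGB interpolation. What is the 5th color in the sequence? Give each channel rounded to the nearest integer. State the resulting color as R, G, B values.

With 7 swatches and endpoints inclusive, swatch 5 sits at t = (5 − 1)/(7 − 1) = 4/6 ≈ 0.6667.
R = 47 + 0.6667 × (212 − 47) = 157.005 → 157
G = 54 + 0.6667 × (109 − 54) = 90.668 → 91
B = 64 + 0.6667 × (49 − 64) = 53.999 → 54

(157, 91, 54)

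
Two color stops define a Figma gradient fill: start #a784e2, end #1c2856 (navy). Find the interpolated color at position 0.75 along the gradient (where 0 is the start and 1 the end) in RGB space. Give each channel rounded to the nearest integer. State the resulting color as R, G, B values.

#a784e2 → (167, 132, 226); #1c2856 → (28, 40, 86).
R = 167 + 0.75 × (28 − 167) = 167 + 0.75 × -139 = 62.75 → 63
G = 132 + 0.75 × (40 − 132) = 132 + 0.75 × -92 = 63 → 63
B = 226 + 0.75 × (86 − 226) = 226 + 0.75 × -140 = 121 → 121
So the blended color is (63, 63, 121), about #3f3f79.

(63, 63, 121)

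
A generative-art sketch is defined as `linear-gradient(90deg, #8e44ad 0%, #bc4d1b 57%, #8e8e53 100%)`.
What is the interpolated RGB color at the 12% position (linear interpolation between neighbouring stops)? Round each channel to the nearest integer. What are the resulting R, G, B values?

(152, 70, 142)

12% lies between the 0% and 57% stops, so the local fraction is t = (12 − 0)/(57 − 0) = 12/57 ≈ 0.2105.
#8e44ad → (142, 68, 173); #bc4d1b → (188, 77, 27).
R = 142 + 0.2105 × (188 − 142) = 151.683 → 152
G = 68 + 0.2105 × (77 − 68) = 69.894 → 70
B = 173 + 0.2105 × (27 − 173) = 142.267 → 142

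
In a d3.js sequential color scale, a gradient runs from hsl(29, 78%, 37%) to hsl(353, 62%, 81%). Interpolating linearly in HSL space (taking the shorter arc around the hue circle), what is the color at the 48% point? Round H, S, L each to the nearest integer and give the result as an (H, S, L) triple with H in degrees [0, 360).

Hue: 353 − 29 = 324°, but |324| > 180 so the shorter arc goes the other way: Δh = 324 − 360 = -36°.
H = 29 + 0.48 × (-36) = 11.72 → 12°
S = 78 + 0.48 × (62 − 78) = 70.32 → 70%
L = 37 + 0.48 × (81 − 37) = 58.12 → 58%

(12, 70, 58)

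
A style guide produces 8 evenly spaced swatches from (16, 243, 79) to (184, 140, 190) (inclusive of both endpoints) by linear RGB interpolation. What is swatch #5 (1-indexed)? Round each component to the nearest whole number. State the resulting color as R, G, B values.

With 8 swatches and endpoints inclusive, swatch 5 sits at t = (5 − 1)/(8 − 1) = 4/7 ≈ 0.5714.
R = 16 + 0.5714 × (184 − 16) = 111.995 → 112
G = 243 + 0.5714 × (140 − 243) = 184.146 → 184
B = 79 + 0.5714 × (190 − 79) = 142.425 → 142

(112, 184, 142)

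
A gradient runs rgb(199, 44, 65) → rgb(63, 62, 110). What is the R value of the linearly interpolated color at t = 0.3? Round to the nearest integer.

R = 199 + 0.3 × (63 − 199) = 158.2 → 158

158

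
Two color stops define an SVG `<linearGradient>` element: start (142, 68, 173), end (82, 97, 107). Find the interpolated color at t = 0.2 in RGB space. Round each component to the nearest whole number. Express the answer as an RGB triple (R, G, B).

(130, 74, 160)

R = 142 + 0.2 × (82 − 142) = 142 + 0.2 × -60 = 130 → 130
G = 68 + 0.2 × (97 − 68) = 68 + 0.2 × 29 = 73.8 → 74
B = 173 + 0.2 × (107 − 173) = 173 + 0.2 × -66 = 159.8 → 160
So the blended color is (130, 74, 160), about #824aa0.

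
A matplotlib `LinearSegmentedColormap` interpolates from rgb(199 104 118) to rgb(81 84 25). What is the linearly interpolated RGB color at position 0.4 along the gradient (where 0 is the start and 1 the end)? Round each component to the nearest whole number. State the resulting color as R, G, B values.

R = 199 + 0.4 × (81 − 199) = 199 + 0.4 × -118 = 151.8 → 152
G = 104 + 0.4 × (84 − 104) = 104 + 0.4 × -20 = 96 → 96
B = 118 + 0.4 × (25 − 118) = 118 + 0.4 × -93 = 80.8 → 81
So the blended color is (152, 96, 81), about #986051.

(152, 96, 81)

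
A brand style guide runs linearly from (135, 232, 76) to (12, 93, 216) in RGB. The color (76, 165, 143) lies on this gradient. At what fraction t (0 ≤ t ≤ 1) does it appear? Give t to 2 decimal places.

Invert the lerp on the B channel (largest span, 140): t = (143 − 76) / (216 − 76) = 67/140 = 0.47857.
Check on R: (76 − 135)/(12 − 135) = 0.4797 ✓

0.48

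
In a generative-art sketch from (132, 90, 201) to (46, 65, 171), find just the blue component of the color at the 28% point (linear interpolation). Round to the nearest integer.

193

B = 201 + 0.28 × (171 − 201) = 192.6 → 193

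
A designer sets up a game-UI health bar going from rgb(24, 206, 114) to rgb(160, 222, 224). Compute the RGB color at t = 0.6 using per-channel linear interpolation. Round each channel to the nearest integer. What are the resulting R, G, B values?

R = 24 + 0.6 × (160 − 24) = 24 + 0.6 × 136 = 105.6 → 106
G = 206 + 0.6 × (222 − 206) = 206 + 0.6 × 16 = 215.6 → 216
B = 114 + 0.6 × (224 − 114) = 114 + 0.6 × 110 = 180 → 180

(106, 216, 180)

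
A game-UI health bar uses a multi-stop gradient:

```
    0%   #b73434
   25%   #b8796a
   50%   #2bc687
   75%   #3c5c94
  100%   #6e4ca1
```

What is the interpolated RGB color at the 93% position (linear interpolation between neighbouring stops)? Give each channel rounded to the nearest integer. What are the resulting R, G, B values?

(96, 80, 157)

93% lies between the 75% and 100% stops, so the local fraction is t = (93 − 75)/(100 − 75) = 18/25 ≈ 0.72.
#3c5c94 → (60, 92, 148); #6e4ca1 → (110, 76, 161).
R = 60 + 0.72 × (110 − 60) = 96 → 96
G = 92 + 0.72 × (76 − 92) = 80.48 → 80
B = 148 + 0.72 × (161 − 148) = 157.36 → 157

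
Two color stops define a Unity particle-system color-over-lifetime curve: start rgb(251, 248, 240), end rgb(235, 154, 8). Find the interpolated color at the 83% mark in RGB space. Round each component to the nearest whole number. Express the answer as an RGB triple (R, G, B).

83% corresponds to t = 0.83.
R = 251 + 0.83 × (235 − 251) = 251 + 0.83 × -16 = 237.72 → 238
G = 248 + 0.83 × (154 − 248) = 248 + 0.83 × -94 = 169.98 → 170
B = 240 + 0.83 × (8 − 240) = 240 + 0.83 × -232 = 47.44 → 47

(238, 170, 47)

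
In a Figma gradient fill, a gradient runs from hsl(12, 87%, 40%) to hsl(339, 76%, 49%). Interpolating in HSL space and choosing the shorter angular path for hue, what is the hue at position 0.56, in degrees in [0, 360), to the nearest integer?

Hue: 339 − 12 = 327°, but |327| > 180 so the shorter arc goes the other way: Δh = 327 − 360 = -33°.
H = 12 + 0.56 × (-33) = -6.48 → -6 → -6 mod 360 = 354°

354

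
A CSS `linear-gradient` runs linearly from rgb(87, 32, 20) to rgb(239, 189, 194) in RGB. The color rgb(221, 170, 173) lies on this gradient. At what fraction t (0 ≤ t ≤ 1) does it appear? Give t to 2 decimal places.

Invert the lerp on the B channel (largest span, 174): t = (173 − 20) / (194 − 20) = 153/174 = 0.87931.
Check on R: (221 − 87)/(239 − 87) = 0.8816 ✓

0.88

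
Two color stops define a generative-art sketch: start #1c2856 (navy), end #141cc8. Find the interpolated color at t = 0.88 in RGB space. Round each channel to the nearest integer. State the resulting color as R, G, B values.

#1c2856 → (28, 40, 86); #141cc8 → (20, 28, 200).
R = 28 + 0.88 × (20 − 28) = 28 + 0.88 × -8 = 20.96 → 21
G = 40 + 0.88 × (28 − 40) = 40 + 0.88 × -12 = 29.44 → 29
B = 86 + 0.88 × (200 − 86) = 86 + 0.88 × 114 = 186.32 → 186

(21, 29, 186)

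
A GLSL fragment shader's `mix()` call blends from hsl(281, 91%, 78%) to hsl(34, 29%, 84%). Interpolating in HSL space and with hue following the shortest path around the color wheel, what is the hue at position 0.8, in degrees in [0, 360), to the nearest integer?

Hue: 34 − 281 = -247°, but |-247| > 180 so the shorter arc goes the other way: Δh = -247 + 360 = 113°.
H = 281 + 0.8 × (113) = 371.4 → 371 → 371 mod 360 = 11°

11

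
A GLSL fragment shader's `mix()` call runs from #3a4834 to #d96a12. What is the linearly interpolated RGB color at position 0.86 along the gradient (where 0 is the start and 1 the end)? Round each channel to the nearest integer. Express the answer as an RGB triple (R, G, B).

(195, 101, 23)

#3a4834 → (58, 72, 52); #d96a12 → (217, 106, 18).
R = 58 + 0.86 × (217 − 58) = 58 + 0.86 × 159 = 194.74 → 195
G = 72 + 0.86 × (106 − 72) = 72 + 0.86 × 34 = 101.24 → 101
B = 52 + 0.86 × (18 − 52) = 52 + 0.86 × -34 = 22.76 → 23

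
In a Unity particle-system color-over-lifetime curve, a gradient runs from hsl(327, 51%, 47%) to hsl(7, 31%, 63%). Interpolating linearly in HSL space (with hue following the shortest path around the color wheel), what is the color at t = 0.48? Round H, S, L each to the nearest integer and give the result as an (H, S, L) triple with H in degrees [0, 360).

Hue: 7 − 327 = -320°, but |-320| > 180 so the shorter arc goes the other way: Δh = -320 + 360 = 40°.
H = 327 + 0.48 × (40) = 346.2 → 346°
S = 51 + 0.48 × (31 − 51) = 41.4 → 41%
L = 47 + 0.48 × (63 − 47) = 54.68 → 55%

(346, 41, 55)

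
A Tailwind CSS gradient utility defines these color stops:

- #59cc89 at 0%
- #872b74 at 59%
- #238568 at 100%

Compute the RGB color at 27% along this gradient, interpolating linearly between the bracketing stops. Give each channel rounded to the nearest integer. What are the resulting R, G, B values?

(110, 130, 127)

27% lies between the 0% and 59% stops, so the local fraction is t = (27 − 0)/(59 − 0) = 27/59 ≈ 0.4576.
#59cc89 → (89, 204, 137); #872b74 → (135, 43, 116).
R = 89 + 0.4576 × (135 − 89) = 110.05 → 110
G = 204 + 0.4576 × (43 − 204) = 130.326 → 130
B = 137 + 0.4576 × (116 − 137) = 127.39 → 127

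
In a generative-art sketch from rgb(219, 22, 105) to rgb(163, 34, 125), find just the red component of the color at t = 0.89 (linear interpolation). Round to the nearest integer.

169

R = 219 + 0.89 × (163 − 219) = 169.16 → 169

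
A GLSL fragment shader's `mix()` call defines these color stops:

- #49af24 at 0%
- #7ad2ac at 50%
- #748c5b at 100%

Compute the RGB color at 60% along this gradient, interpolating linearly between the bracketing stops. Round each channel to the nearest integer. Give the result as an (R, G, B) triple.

(121, 196, 156)

60% lies between the 50% and 100% stops, so the local fraction is t = (60 − 50)/(100 − 50) = 10/50 ≈ 0.2.
#7ad2ac → (122, 210, 172); #748c5b → (116, 140, 91).
R = 122 + 0.2 × (116 − 122) = 120.8 → 121
G = 210 + 0.2 × (140 − 210) = 196 → 196
B = 172 + 0.2 × (91 − 172) = 155.8 → 156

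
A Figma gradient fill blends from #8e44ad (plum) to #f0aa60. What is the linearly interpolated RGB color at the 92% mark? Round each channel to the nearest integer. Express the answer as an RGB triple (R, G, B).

(232, 162, 102)

#8e44ad → (142, 68, 173); #f0aa60 → (240, 170, 96).
92% corresponds to t = 0.92.
R = 142 + 0.92 × (240 − 142) = 142 + 0.92 × 98 = 232.16 → 232
G = 68 + 0.92 × (170 − 68) = 68 + 0.92 × 102 = 161.84 → 162
B = 173 + 0.92 × (96 − 173) = 173 + 0.92 × -77 = 102.16 → 102
So the blended color is (232, 162, 102), about #e8a266.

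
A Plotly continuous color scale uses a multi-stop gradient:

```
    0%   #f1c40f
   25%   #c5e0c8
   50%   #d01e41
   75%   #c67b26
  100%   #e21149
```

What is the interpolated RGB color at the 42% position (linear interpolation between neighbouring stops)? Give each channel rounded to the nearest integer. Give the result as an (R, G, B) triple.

42% lies between the 25% and 50% stops, so the local fraction is t = (42 − 25)/(50 − 25) = 17/25 ≈ 0.68.
#c5e0c8 → (197, 224, 200); #d01e41 → (208, 30, 65).
R = 197 + 0.68 × (208 − 197) = 204.48 → 204
G = 224 + 0.68 × (30 − 224) = 92.08 → 92
B = 200 + 0.68 × (65 − 200) = 108.2 → 108

(204, 92, 108)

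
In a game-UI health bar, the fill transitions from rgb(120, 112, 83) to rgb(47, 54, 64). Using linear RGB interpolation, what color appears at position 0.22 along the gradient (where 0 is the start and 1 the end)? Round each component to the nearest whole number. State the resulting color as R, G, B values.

R = 120 + 0.22 × (47 − 120) = 120 + 0.22 × -73 = 103.94 → 104
G = 112 + 0.22 × (54 − 112) = 112 + 0.22 × -58 = 99.24 → 99
B = 83 + 0.22 × (64 − 83) = 83 + 0.22 × -19 = 78.82 → 79

(104, 99, 79)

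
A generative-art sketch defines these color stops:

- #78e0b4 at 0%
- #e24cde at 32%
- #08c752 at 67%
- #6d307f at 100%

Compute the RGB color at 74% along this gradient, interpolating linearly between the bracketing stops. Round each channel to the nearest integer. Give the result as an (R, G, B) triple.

(29, 167, 92)

74% lies between the 67% and 100% stops, so the local fraction is t = (74 − 67)/(100 − 67) = 7/33 ≈ 0.2121.
#08c752 → (8, 199, 82); #6d307f → (109, 48, 127).
R = 8 + 0.2121 × (109 − 8) = 29.422 → 29
G = 199 + 0.2121 × (48 − 199) = 166.973 → 167
B = 82 + 0.2121 × (127 − 82) = 91.544 → 92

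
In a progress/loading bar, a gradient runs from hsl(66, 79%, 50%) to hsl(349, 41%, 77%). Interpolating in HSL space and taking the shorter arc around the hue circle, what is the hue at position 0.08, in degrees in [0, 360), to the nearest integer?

60

Hue: 349 − 66 = 283°, but |283| > 180 so the shorter arc goes the other way: Δh = 283 − 360 = -77°.
H = 66 + 0.08 × (-77) = 59.84 → 60°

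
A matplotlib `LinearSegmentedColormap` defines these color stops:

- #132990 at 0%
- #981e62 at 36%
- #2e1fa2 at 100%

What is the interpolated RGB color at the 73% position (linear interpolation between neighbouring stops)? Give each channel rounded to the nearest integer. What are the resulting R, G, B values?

(91, 31, 135)

73% lies between the 36% and 100% stops, so the local fraction is t = (73 − 36)/(100 − 36) = 37/64 ≈ 0.5781.
#981e62 → (152, 30, 98); #2e1fa2 → (46, 31, 162).
R = 152 + 0.5781 × (46 − 152) = 90.721 → 91
G = 30 + 0.5781 × (31 − 30) = 30.578 → 31
B = 98 + 0.5781 × (162 − 98) = 134.998 → 135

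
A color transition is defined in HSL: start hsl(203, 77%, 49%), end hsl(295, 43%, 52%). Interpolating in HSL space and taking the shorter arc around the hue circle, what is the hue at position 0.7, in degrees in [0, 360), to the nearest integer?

Hue arc: Δh = 295 − 203 = 92° (|Δh| ≤ 180, already the shorter path).
H = 203 + 0.7 × (92) = 267.4 → 267°

267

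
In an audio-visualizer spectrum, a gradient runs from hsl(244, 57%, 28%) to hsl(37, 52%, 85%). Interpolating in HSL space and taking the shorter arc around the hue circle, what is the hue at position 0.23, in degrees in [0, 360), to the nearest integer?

279

Hue: 37 − 244 = -207°, but |-207| > 180 so the shorter arc goes the other way: Δh = -207 + 360 = 153°.
H = 244 + 0.23 × (153) = 279.19 → 279°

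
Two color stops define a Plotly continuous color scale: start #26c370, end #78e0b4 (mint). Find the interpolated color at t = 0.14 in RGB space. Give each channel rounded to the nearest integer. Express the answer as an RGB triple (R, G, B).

#26c370 → (38, 195, 112); #78e0b4 → (120, 224, 180).
R = 38 + 0.14 × (120 − 38) = 38 + 0.14 × 82 = 49.48 → 49
G = 195 + 0.14 × (224 − 195) = 195 + 0.14 × 29 = 199.06 → 199
B = 112 + 0.14 × (180 − 112) = 112 + 0.14 × 68 = 121.52 → 122

(49, 199, 122)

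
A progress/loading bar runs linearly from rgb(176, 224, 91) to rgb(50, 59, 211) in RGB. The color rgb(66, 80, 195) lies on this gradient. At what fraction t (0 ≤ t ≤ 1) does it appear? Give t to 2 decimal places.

Invert the lerp on the G channel (largest span, 165): t = (80 − 224) / (59 − 224) = -144/-165 = 0.87273.
Check on R: (66 − 176)/(50 − 176) = 0.873 ✓

0.87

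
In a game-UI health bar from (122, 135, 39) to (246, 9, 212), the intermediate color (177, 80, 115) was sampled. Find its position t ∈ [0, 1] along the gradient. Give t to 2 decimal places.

0.44

Invert the lerp on the B channel (largest span, 173): t = (115 − 39) / (212 − 39) = 76/173 = 0.43931.
Check on R: (177 − 122)/(246 − 122) = 0.4435 ✓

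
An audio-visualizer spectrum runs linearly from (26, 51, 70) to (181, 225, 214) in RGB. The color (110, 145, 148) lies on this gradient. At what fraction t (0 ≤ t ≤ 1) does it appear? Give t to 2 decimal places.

0.54

Invert the lerp on the G channel (largest span, 174): t = (145 − 51) / (225 − 51) = 94/174 = 0.54023.
Check on R: (110 − 26)/(181 − 26) = 0.5419 ✓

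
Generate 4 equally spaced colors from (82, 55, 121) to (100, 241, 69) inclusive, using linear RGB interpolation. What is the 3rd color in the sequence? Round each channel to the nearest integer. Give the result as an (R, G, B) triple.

With 4 swatches and endpoints inclusive, swatch 3 sits at t = (3 − 1)/(4 − 1) = 2/3 ≈ 0.6667.
R = 82 + 0.6667 × (100 − 82) = 94.001 → 94
G = 55 + 0.6667 × (241 − 55) = 179.006 → 179
B = 121 + 0.6667 × (69 − 121) = 86.332 → 86

(94, 179, 86)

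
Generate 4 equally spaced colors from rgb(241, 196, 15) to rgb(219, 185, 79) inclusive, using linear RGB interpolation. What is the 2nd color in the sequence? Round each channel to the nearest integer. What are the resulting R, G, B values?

With 4 swatches and endpoints inclusive, swatch 2 sits at t = (2 − 1)/(4 − 1) = 1/3 ≈ 0.3333.
R = 241 + 0.3333 × (219 − 241) = 233.667 → 234
G = 196 + 0.3333 × (185 − 196) = 192.334 → 192
B = 15 + 0.3333 × (79 − 15) = 36.331 → 36

(234, 192, 36)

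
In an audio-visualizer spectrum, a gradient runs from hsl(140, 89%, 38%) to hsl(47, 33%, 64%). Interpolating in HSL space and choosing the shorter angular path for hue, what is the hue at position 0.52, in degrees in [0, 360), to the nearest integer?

92

Hue arc: Δh = 47 − 140 = -93° (|Δh| ≤ 180, already the shorter path).
H = 140 + 0.52 × (-93) = 91.64 → 92°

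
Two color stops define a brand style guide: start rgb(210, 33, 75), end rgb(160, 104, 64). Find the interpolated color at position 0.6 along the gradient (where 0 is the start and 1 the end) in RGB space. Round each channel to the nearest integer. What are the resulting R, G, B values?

R = 210 + 0.6 × (160 − 210) = 210 + 0.6 × -50 = 180 → 180
G = 33 + 0.6 × (104 − 33) = 33 + 0.6 × 71 = 75.6 → 76
B = 75 + 0.6 × (64 − 75) = 75 + 0.6 × -11 = 68.4 → 68

(180, 76, 68)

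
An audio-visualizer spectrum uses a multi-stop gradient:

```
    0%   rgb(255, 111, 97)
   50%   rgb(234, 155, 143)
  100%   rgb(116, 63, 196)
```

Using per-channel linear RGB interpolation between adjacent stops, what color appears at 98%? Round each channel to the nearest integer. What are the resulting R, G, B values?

(121, 67, 194)

98% lies between the 50% and 100% stops, so the local fraction is t = (98 − 50)/(100 − 50) = 48/50 ≈ 0.96.
R = 234 + 0.96 × (116 − 234) = 120.72 → 121
G = 155 + 0.96 × (63 − 155) = 66.68 → 67
B = 143 + 0.96 × (196 − 143) = 193.88 → 194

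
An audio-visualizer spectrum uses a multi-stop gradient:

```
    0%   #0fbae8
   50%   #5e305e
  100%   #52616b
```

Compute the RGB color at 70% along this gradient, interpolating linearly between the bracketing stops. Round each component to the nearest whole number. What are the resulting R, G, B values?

(89, 68, 99)

70% lies between the 50% and 100% stops, so the local fraction is t = (70 − 50)/(100 − 50) = 20/50 ≈ 0.4.
#5e305e → (94, 48, 94); #52616b → (82, 97, 107).
R = 94 + 0.4 × (82 − 94) = 89.2 → 89
G = 48 + 0.4 × (97 − 48) = 67.6 → 68
B = 94 + 0.4 × (107 − 94) = 99.2 → 99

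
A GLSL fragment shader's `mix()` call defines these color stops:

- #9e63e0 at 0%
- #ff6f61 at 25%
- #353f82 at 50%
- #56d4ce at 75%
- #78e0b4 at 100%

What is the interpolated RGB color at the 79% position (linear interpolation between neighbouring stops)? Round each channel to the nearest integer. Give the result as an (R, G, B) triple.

(91, 214, 202)

79% lies between the 75% and 100% stops, so the local fraction is t = (79 − 75)/(100 − 75) = 4/25 ≈ 0.16.
#56d4ce → (86, 212, 206); #78e0b4 → (120, 224, 180).
R = 86 + 0.16 × (120 − 86) = 91.44 → 91
G = 212 + 0.16 × (224 − 212) = 213.92 → 214
B = 206 + 0.16 × (180 − 206) = 201.84 → 202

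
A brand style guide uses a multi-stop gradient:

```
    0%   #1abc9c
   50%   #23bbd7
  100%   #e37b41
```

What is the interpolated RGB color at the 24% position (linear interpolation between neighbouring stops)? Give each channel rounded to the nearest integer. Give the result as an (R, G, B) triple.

24% lies between the 0% and 50% stops, so the local fraction is t = (24 − 0)/(50 − 0) = 24/50 ≈ 0.48.
#1abc9c → (26, 188, 156); #23bbd7 → (35, 187, 215).
R = 26 + 0.48 × (35 − 26) = 30.32 → 30
G = 188 + 0.48 × (187 − 188) = 187.52 → 188
B = 156 + 0.48 × (215 − 156) = 184.32 → 184

(30, 188, 184)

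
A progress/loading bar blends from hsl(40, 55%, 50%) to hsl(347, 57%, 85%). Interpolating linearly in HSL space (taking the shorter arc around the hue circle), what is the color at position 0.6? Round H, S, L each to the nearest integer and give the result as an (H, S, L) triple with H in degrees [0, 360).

Hue: 347 − 40 = 307°, but |307| > 180 so the shorter arc goes the other way: Δh = 307 − 360 = -53°.
H = 40 + 0.6 × (-53) = 8.2 → 8°
S = 55 + 0.6 × (57 − 55) = 56.2 → 56%
L = 50 + 0.6 × (85 − 50) = 71 → 71%

(8, 56, 71)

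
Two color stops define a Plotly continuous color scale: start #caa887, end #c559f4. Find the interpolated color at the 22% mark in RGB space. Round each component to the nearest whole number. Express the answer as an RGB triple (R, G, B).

#caa887 → (202, 168, 135); #c559f4 → (197, 89, 244).
22% corresponds to t = 0.22.
R = 202 + 0.22 × (197 − 202) = 202 + 0.22 × -5 = 200.9 → 201
G = 168 + 0.22 × (89 − 168) = 168 + 0.22 × -79 = 150.62 → 151
B = 135 + 0.22 × (244 − 135) = 135 + 0.22 × 109 = 158.98 → 159

(201, 151, 159)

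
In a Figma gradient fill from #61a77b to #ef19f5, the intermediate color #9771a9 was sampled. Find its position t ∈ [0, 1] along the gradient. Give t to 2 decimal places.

Invert the lerp on the R channel (largest span, 142): t = (151 − 97) / (239 − 97) = 54/142 = 0.38028.
Check on G: (113 − 167)/(25 − 167) = 0.3803 ✓

0.38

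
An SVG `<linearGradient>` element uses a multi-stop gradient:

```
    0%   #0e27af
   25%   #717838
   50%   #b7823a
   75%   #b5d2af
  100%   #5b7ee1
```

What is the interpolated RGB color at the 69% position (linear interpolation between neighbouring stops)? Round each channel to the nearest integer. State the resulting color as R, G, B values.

(181, 191, 147)

69% lies between the 50% and 75% stops, so the local fraction is t = (69 − 50)/(75 − 50) = 19/25 ≈ 0.76.
#b7823a → (183, 130, 58); #b5d2af → (181, 210, 175).
R = 183 + 0.76 × (181 − 183) = 181.48 → 181
G = 130 + 0.76 × (210 − 130) = 190.8 → 191
B = 58 + 0.76 × (175 − 58) = 146.92 → 147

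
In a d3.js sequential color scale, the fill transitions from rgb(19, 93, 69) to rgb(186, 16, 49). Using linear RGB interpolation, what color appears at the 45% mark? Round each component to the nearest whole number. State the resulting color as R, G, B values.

(94, 58, 60)

45% corresponds to t = 0.45.
R = 19 + 0.45 × (186 − 19) = 19 + 0.45 × 167 = 94.15 → 94
G = 93 + 0.45 × (16 − 93) = 93 + 0.45 × -77 = 58.35 → 58
B = 69 + 0.45 × (49 − 69) = 69 + 0.45 × -20 = 60 → 60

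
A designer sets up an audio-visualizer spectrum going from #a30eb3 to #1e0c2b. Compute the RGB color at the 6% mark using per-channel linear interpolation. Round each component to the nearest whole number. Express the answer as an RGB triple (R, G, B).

(155, 14, 171)

#a30eb3 → (163, 14, 179); #1e0c2b → (30, 12, 43).
6% corresponds to t = 0.06.
R = 163 + 0.06 × (30 − 163) = 163 + 0.06 × -133 = 155.02 → 155
G = 14 + 0.06 × (12 − 14) = 14 + 0.06 × -2 = 13.88 → 14
B = 179 + 0.06 × (43 − 179) = 179 + 0.06 × -136 = 170.84 → 171
So the blended color is (155, 14, 171), about #9b0eab.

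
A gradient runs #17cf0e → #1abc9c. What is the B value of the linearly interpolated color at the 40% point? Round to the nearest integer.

B₁ = 14 (from #17cf0e), B₂ = 156 (from #1abc9c).
B = 14 + 0.4 × (156 − 14) = 70.8 → 71

71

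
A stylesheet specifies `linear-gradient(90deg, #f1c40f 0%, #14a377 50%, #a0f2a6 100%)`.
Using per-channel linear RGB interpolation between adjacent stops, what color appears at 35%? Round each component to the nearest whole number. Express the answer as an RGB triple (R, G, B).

(86, 173, 88)

35% lies between the 0% and 50% stops, so the local fraction is t = (35 − 0)/(50 − 0) = 35/50 ≈ 0.7.
#f1c40f → (241, 196, 15); #14a377 → (20, 163, 119).
R = 241 + 0.7 × (20 − 241) = 86.3 → 86
G = 196 + 0.7 × (163 − 196) = 172.9 → 173
B = 15 + 0.7 × (119 − 15) = 87.8 → 88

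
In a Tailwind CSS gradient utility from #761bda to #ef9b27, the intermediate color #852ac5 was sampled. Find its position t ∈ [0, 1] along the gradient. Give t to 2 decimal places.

Invert the lerp on the B channel (largest span, 179): t = (197 − 218) / (39 − 218) = -21/-179 = 0.11732.
Check on R: (133 − 118)/(239 − 118) = 0.124 ✓

0.12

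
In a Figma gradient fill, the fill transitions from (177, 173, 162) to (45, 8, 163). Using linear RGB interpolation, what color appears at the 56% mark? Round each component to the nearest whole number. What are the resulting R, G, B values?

56% corresponds to t = 0.56.
R = 177 + 0.56 × (45 − 177) = 177 + 0.56 × -132 = 103.08 → 103
G = 173 + 0.56 × (8 − 173) = 173 + 0.56 × -165 = 80.6 → 81
B = 162 + 0.56 × (163 − 162) = 162 + 0.56 × 1 = 162.56 → 163
So the blended color is (103, 81, 163), about #6751a3.

(103, 81, 163)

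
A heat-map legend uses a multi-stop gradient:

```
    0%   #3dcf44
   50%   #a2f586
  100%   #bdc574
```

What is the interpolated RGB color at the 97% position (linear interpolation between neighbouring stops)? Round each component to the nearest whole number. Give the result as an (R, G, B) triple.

97% lies between the 50% and 100% stops, so the local fraction is t = (97 − 50)/(100 − 50) = 47/50 ≈ 0.94.
#a2f586 → (162, 245, 134); #bdc574 → (189, 197, 116).
R = 162 + 0.94 × (189 − 162) = 187.38 → 187
G = 245 + 0.94 × (197 − 245) = 199.88 → 200
B = 134 + 0.94 × (116 − 134) = 117.08 → 117

(187, 200, 117)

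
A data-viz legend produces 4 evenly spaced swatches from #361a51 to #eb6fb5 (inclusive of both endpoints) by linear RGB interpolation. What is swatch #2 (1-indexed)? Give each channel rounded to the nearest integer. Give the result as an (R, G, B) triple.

With 4 swatches and endpoints inclusive, swatch 2 sits at t = (2 − 1)/(4 − 1) = 1/3 ≈ 0.3333.
#361a51 → (54, 26, 81); #eb6fb5 → (235, 111, 181).
R = 54 + 0.3333 × (235 − 54) = 114.327 → 114
G = 26 + 0.3333 × (111 − 26) = 54.331 → 54
B = 81 + 0.3333 × (181 − 81) = 114.33 → 114

(114, 54, 114)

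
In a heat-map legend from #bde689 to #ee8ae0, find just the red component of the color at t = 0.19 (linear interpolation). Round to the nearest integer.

198

R₁ = 189 (from #bde689), R₂ = 238 (from #ee8ae0).
R = 189 + 0.19 × (238 − 189) = 198.31 → 198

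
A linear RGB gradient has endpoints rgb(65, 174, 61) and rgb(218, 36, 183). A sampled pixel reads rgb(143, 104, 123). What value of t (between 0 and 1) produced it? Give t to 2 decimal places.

0.51

Invert the lerp on the R channel (largest span, 153): t = (143 − 65) / (218 − 65) = 78/153 = 0.5098.
Check on G: (104 − 174)/(36 − 174) = 0.5072 ✓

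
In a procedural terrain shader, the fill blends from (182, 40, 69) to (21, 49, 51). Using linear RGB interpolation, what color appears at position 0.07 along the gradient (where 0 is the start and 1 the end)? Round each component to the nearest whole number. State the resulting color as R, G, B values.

R = 182 + 0.07 × (21 − 182) = 182 + 0.07 × -161 = 170.73 → 171
G = 40 + 0.07 × (49 − 40) = 40 + 0.07 × 9 = 40.63 → 41
B = 69 + 0.07 × (51 − 69) = 69 + 0.07 × -18 = 67.74 → 68

(171, 41, 68)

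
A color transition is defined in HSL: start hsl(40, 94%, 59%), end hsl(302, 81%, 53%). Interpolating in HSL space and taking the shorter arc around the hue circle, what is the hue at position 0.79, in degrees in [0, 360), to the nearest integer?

Hue: 302 − 40 = 262°, but |262| > 180 so the shorter arc goes the other way: Δh = 262 − 360 = -98°.
H = 40 + 0.79 × (-98) = -37.42 → -37 → -37 mod 360 = 323°

323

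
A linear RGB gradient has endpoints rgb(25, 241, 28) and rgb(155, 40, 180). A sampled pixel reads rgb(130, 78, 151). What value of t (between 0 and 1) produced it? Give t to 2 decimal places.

0.81

Invert the lerp on the G channel (largest span, 201): t = (78 − 241) / (40 − 241) = -163/-201 = 0.81095.
Check on R: (130 − 25)/(155 − 25) = 0.8077 ✓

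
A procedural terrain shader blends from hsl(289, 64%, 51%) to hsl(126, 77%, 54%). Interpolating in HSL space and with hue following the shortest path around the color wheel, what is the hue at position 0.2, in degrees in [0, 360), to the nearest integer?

Hue arc: Δh = 126 − 289 = -163° (|Δh| ≤ 180, already the shorter path).
H = 289 + 0.2 × (-163) = 256.4 → 256°

256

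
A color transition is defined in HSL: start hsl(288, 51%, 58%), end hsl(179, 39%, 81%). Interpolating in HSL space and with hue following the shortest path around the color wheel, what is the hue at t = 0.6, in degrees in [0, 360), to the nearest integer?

223

Hue arc: Δh = 179 − 288 = -109° (|Δh| ≤ 180, already the shorter path).
H = 288 + 0.6 × (-109) = 222.6 → 223°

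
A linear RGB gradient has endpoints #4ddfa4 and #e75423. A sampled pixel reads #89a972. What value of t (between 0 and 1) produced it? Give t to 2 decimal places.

0.39

Invert the lerp on the R channel (largest span, 154): t = (137 − 77) / (231 − 77) = 60/154 = 0.38961.
Check on G: (169 − 223)/(84 − 223) = 0.3885 ✓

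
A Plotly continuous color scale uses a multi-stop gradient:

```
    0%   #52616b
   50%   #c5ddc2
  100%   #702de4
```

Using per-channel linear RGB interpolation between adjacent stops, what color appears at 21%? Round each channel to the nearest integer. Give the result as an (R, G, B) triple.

21% lies between the 0% and 50% stops, so the local fraction is t = (21 − 0)/(50 − 0) = 21/50 ≈ 0.42.
#52616b → (82, 97, 107); #c5ddc2 → (197, 221, 194).
R = 82 + 0.42 × (197 − 82) = 130.3 → 130
G = 97 + 0.42 × (221 − 97) = 149.08 → 149
B = 107 + 0.42 × (194 − 107) = 143.54 → 144

(130, 149, 144)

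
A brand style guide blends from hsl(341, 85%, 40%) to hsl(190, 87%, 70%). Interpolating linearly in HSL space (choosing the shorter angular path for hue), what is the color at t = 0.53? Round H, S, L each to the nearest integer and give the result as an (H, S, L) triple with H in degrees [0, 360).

(261, 86, 56)

Hue arc: Δh = 190 − 341 = -151° (|Δh| ≤ 180, already the shorter path).
H = 341 + 0.53 × (-151) = 260.97 → 261°
S = 85 + 0.53 × (87 − 85) = 86.06 → 86%
L = 40 + 0.53 × (70 − 40) = 55.9 → 56%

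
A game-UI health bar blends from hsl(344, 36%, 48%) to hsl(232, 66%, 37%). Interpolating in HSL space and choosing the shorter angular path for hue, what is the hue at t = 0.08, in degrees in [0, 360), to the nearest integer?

Hue arc: Δh = 232 − 344 = -112° (|Δh| ≤ 180, already the shorter path).
H = 344 + 0.08 × (-112) = 335.04 → 335°

335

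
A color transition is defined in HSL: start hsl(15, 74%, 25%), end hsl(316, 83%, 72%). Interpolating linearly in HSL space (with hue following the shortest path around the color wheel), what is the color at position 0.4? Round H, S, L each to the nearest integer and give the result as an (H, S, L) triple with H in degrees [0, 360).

Hue: 316 − 15 = 301°, but |301| > 180 so the shorter arc goes the other way: Δh = 301 − 360 = -59°.
H = 15 + 0.4 × (-59) = -8.6 → -9 → -9 mod 360 = 351°
S = 74 + 0.4 × (83 − 74) = 77.6 → 78%
L = 25 + 0.4 × (72 − 25) = 43.8 → 44%

(351, 78, 44)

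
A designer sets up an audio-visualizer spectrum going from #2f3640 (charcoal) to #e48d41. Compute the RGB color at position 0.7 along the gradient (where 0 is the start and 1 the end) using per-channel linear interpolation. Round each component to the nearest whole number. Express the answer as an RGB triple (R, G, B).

#2f3640 → (47, 54, 64); #e48d41 → (228, 141, 65).
R = 47 + 0.7 × (228 − 47) = 47 + 0.7 × 181 = 173.7 → 174
G = 54 + 0.7 × (141 − 54) = 54 + 0.7 × 87 = 114.9 → 115
B = 64 + 0.7 × (65 − 64) = 64 + 0.7 × 1 = 64.7 → 65
So the blended color is (174, 115, 65), about #ae7341.

(174, 115, 65)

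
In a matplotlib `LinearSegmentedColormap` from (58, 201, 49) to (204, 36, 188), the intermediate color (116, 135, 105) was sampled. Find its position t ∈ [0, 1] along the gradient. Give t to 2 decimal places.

0.40

Invert the lerp on the G channel (largest span, 165): t = (135 − 201) / (36 − 201) = -66/-165 = 0.4.
Check on R: (116 − 58)/(204 − 58) = 0.3973 ✓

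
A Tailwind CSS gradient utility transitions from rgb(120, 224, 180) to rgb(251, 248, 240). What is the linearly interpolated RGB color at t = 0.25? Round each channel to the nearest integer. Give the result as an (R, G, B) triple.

(153, 230, 195)

R = 120 + 0.25 × (251 − 120) = 120 + 0.25 × 131 = 152.75 → 153
G = 224 + 0.25 × (248 − 224) = 224 + 0.25 × 24 = 230 → 230
B = 180 + 0.25 × (240 − 180) = 180 + 0.25 × 60 = 195 → 195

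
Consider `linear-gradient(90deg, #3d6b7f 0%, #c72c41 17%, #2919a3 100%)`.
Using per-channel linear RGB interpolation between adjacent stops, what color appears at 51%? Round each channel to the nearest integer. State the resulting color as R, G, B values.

51% lies between the 17% and 100% stops, so the local fraction is t = (51 − 17)/(100 − 17) = 34/83 ≈ 0.4096.
#c72c41 → (199, 44, 65); #2919a3 → (41, 25, 163).
R = 199 + 0.4096 × (41 − 199) = 134.283 → 134
G = 44 + 0.4096 × (25 − 44) = 36.218 → 36
B = 65 + 0.4096 × (163 − 65) = 105.141 → 105

(134, 36, 105)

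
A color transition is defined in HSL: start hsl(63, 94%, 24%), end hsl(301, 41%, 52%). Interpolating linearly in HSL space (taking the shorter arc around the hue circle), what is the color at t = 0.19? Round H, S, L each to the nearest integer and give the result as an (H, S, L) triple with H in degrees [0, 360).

Hue: 301 − 63 = 238°, but |238| > 180 so the shorter arc goes the other way: Δh = 238 − 360 = -122°.
H = 63 + 0.19 × (-122) = 39.82 → 40°
S = 94 + 0.19 × (41 − 94) = 83.93 → 84%
L = 24 + 0.19 × (52 − 24) = 29.32 → 29%

(40, 84, 29)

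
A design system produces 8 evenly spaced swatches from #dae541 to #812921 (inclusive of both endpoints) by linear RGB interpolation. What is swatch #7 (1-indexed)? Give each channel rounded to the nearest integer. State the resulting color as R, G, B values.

With 8 swatches and endpoints inclusive, swatch 7 sits at t = (7 − 1)/(8 − 1) = 6/7 ≈ 0.8571.
#dae541 → (218, 229, 65); #812921 → (129, 41, 33).
R = 218 + 0.8571 × (129 − 218) = 141.718 → 142
G = 229 + 0.8571 × (41 − 229) = 67.865 → 68
B = 65 + 0.8571 × (33 − 65) = 37.573 → 38

(142, 68, 38)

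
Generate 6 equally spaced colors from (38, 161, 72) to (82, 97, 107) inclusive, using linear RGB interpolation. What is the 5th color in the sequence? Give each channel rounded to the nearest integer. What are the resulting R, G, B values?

With 6 swatches and endpoints inclusive, swatch 5 sits at t = (5 − 1)/(6 − 1) = 4/5 ≈ 0.8.
R = 38 + 0.8 × (82 − 38) = 73.2 → 73
G = 161 + 0.8 × (97 − 161) = 109.8 → 110
B = 72 + 0.8 × (107 − 72) = 100 → 100

(73, 110, 100)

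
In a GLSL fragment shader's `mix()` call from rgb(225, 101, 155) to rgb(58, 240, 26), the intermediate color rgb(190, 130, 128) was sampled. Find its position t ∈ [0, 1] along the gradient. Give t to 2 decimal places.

0.21

Invert the lerp on the R channel (largest span, 167): t = (190 − 225) / (58 − 225) = -35/-167 = 0.20958.
Check on G: (130 − 101)/(240 − 101) = 0.2086 ✓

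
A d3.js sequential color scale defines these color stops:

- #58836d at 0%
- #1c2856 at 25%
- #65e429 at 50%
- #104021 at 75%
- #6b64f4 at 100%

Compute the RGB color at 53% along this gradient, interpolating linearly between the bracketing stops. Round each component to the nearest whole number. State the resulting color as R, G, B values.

(91, 208, 40)

53% lies between the 50% and 75% stops, so the local fraction is t = (53 − 50)/(75 − 50) = 3/25 ≈ 0.12.
#65e429 → (101, 228, 41); #104021 → (16, 64, 33).
R = 101 + 0.12 × (16 − 101) = 90.8 → 91
G = 228 + 0.12 × (64 − 228) = 208.32 → 208
B = 41 + 0.12 × (33 − 41) = 40.04 → 40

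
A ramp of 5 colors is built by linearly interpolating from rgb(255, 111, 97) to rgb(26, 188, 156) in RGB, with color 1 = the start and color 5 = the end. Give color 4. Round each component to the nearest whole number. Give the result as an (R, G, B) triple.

(83, 169, 141)

With 5 swatches and endpoints inclusive, swatch 4 sits at t = (4 − 1)/(5 − 1) = 3/4 ≈ 0.75.
R = 255 + 0.75 × (26 − 255) = 83.25 → 83
G = 111 + 0.75 × (188 − 111) = 168.75 → 169
B = 97 + 0.75 × (156 − 97) = 141.25 → 141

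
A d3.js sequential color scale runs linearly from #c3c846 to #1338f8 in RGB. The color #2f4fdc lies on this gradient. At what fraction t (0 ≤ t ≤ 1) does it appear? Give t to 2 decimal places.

Invert the lerp on the B channel (largest span, 178): t = (220 − 70) / (248 − 70) = 150/178 = 0.8427.
Check on R: (47 − 195)/(19 − 195) = 0.8409 ✓

0.84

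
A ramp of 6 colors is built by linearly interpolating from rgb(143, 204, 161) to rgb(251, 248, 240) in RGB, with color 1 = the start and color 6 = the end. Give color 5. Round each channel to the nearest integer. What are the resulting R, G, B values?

With 6 swatches and endpoints inclusive, swatch 5 sits at t = (5 − 1)/(6 − 1) = 4/5 ≈ 0.8.
R = 143 + 0.8 × (251 − 143) = 229.4 → 229
G = 204 + 0.8 × (248 − 204) = 239.2 → 239
B = 161 + 0.8 × (240 − 161) = 224.2 → 224

(229, 239, 224)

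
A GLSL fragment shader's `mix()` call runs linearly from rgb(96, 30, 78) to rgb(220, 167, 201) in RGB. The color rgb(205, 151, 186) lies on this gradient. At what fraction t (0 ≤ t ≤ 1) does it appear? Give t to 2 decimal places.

0.88

Invert the lerp on the G channel (largest span, 137): t = (151 − 30) / (167 − 30) = 121/137 = 0.88321.
Check on R: (205 − 96)/(220 − 96) = 0.879 ✓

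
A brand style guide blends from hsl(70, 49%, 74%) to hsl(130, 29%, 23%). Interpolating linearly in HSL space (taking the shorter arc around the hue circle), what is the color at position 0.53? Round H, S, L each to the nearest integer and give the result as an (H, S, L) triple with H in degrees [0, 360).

(102, 38, 47)

Hue arc: Δh = 130 − 70 = 60° (|Δh| ≤ 180, already the shorter path).
H = 70 + 0.53 × (60) = 101.8 → 102°
S = 49 + 0.53 × (29 − 49) = 38.4 → 38%
L = 74 + 0.53 × (23 − 74) = 46.97 → 47%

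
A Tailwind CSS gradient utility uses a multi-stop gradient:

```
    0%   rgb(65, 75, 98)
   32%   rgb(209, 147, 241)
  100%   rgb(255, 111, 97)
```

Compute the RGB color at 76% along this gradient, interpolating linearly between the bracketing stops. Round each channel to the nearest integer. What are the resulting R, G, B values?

(239, 124, 148)

76% lies between the 32% and 100% stops, so the local fraction is t = (76 − 32)/(100 − 32) = 44/68 ≈ 0.6471.
R = 209 + 0.6471 × (255 − 209) = 238.767 → 239
G = 147 + 0.6471 × (111 − 147) = 123.704 → 124
B = 241 + 0.6471 × (97 − 241) = 147.818 → 148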